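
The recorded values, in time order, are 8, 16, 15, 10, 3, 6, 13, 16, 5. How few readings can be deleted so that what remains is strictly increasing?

Fewest deletions = n − (longest strictly increasing subsequence).
Patience tails:
8 → extends → [8]
16 → extends → [8, 16]
15 → replaces 16 → [8, 15]
10 → replaces 15 → [8, 10]
3 → replaces 8 → [3, 10]
6 → replaces 10 → [3, 6]
13 → extends → [3, 6, 13]
16 → extends → [3, 6, 13, 16]
5 → replaces 6 → [3, 5, 13, 16]
Longest strictly increasing subsequence has length 4, so deletions = 9 − 4 = 5.

5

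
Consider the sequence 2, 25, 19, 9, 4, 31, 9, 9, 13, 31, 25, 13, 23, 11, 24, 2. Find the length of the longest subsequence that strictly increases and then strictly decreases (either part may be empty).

inc[i] = longest strictly increasing subsequence ending at i; dec[i] = longest strictly decreasing subsequence starting at i:
i:      1  2  3  4  5  6  7  8  9 10 11 12 13 14 15 16
a[i]:   2 25 19  9  4 31  9  9 13 31 25 13 23 11 24  2
inc:    1  2  2  2  2  3  3  3  4  5  5  4  5  4  6  1
dec:    1  5  4  3  2  5  2  2  3  5  4  3  3  2  2  1
Best peak at i=10 (value 31): inc=5, dec=5, length 5+5−1 = 9.

9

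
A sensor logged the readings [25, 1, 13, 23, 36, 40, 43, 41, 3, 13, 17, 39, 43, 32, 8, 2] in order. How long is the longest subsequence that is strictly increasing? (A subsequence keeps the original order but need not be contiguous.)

7

Let dp[i] be the length of the longest such subsequence ending at index i:
i:      1  2  3  4  5  6  7  8  9 10 11 12 13 14 15 16
a[i]:  25  1 13 23 36 40 43 41  3 13 17 39 43 32  8  2
dp:     1  1  2  3  4  5  6  6  2  3  4  5  7  5  3  2
Maximum dp value is 7.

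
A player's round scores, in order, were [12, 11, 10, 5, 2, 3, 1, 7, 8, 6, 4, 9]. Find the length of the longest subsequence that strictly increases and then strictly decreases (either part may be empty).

inc[i] = longest strictly increasing subsequence ending at i; dec[i] = longest strictly decreasing subsequence starting at i:
i:      1  2  3  4  5  6  7  8  9 10 11 12
a[i]:  12 11 10  5  2  3  1  7  8  6  4  9
inc:    1  1  1  1  1  2  1  3  4  3  3  5
dec:    6  5  4  3  2  2  1  3  3  2  1  1
Best peak at i=1 (value 12): inc=1, dec=6, length 1+6−1 = 6.

6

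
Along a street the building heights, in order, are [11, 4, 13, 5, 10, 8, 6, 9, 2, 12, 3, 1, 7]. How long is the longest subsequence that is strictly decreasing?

6

Negate each value so 'decreasing' becomes 'increasing', then run patience tails on the negated sequence:
-11 → extends → [-11]
-4 → extends → [-11, -4]
-13 → replaces -11 → [-13, -4]
-5 → replaces -4 → [-13, -5]
-10 → replaces -5 → [-13, -10]
-8 → extends → [-13, -10, -8]
-6 → extends → [-13, -10, -8, -6]
-9 → replaces -8 → [-13, -10, -9, -6]
-2 → extends → [-13, -10, -9, -6, -2]
-12 → replaces -10 → [-13, -12, -9, -6, -2]
-3 → replaces -2 → [-13, -12, -9, -6, -3]
-1 → extends → [-13, -12, -9, -6, -3, -1]
-7 → replaces -6 → [-13, -12, -9, -7, -3, -1]
Six tails, so the longest strictly decreasing subsequence of the original has length 6.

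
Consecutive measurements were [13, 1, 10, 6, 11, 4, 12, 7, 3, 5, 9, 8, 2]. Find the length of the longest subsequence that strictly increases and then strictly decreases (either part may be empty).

7

inc[i] = longest strictly increasing subsequence ending at i; dec[i] = longest strictly decreasing subsequence starting at i:
i:      1  2  3  4  5  6  7  8  9 10 11 12 13
a[i]:  13  1 10  6 11  4 12  7  3  5  9  8  2
inc:    1  1  2  2  3  2  4  3  2  3  4  4  2
dec:    6  1  5  4  4  3  4  3  2  2  3  2  1
Best peak at i=7 (value 12): inc=4, dec=4, length 4+4−1 = 7.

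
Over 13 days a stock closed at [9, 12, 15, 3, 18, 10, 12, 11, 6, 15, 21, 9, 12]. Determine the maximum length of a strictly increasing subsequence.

5

Let dp[i] be the length of the longest such subsequence ending at index i:
i:      1  2  3  4  5  6  7  8  9 10 11 12 13
a[i]:   9 12 15  3 18 10 12 11  6 15 21  9 12
dp:     1  2  3  1  4  2  3  3  2  4  5  3  4
Maximum dp value is 5.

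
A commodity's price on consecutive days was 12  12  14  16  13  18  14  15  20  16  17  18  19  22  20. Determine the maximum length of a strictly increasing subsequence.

9

Track the smallest tail for each achievable length (strict):
12 → extends → [12]
12 → already a tail → [12]
14 → extends → [12, 14]
16 → extends → [12, 14, 16]
13 → replaces 14 → [12, 13, 16]
18 → extends → [12, 13, 16, 18]
14 → replaces 16 → [12, 13, 14, 18]
15 → replaces 18 → [12, 13, 14, 15]
20 → extends → [12, 13, 14, 15, 20]
16 → replaces 20 → [12, 13, 14, 15, 16]
17 → extends → [12, 13, 14, 15, 16, 17]
18 → extends → [12, 13, 14, 15, 16, 17, 18]
19 → extends → [12, 13, 14, 15, 16, 17, 18, 19]
22 → extends → [12, 13, 14, 15, 16, 17, 18, 19, 22]
20 → replaces 22 → [12, 13, 14, 15, 16, 17, 18, 19, 20]
Nine tails, so the longest strictly increasing subsequence has length 9 (e.g. 12, 13, 14, 15, 16, 17, 18, 19, 22).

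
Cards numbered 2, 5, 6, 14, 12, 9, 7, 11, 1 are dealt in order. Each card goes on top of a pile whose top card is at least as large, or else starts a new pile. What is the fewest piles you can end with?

5

The minimum number of non-increasing subsequences covering a sequence equals the length of its longest strictly increasing subsequence.
LIS length is 5 (e.g. 2, 5, 6, 9, 11), so 5 piles are needed.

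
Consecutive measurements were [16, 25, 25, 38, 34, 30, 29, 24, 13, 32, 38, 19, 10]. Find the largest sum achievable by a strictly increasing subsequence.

141

Let S[i] be the best sum of a strictly increasing subsequence ending at i:
i:       1   2   3   4   5   6   7   8   9  10  11  12  13
a[i]:   16  25  25  38  34  30  29  24  13  32  38  19  10
S:      16  41  41  79  75  71  70  40  13 103 141  35  10
Maximum is 141 (e.g. 16 + 25 + 30 + 32 + 38).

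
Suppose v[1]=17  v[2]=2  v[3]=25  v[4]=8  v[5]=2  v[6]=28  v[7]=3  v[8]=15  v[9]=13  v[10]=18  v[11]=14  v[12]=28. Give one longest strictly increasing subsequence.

Patience tails give the LIS length; then backtrack through the dp parents:
17 → extends → [17]
2 → replaces 17 → [2]
25 → extends → [2, 25]
8 → replaces 25 → [2, 8]
2 → already a tail → [2, 8]
28 → extends → [2, 8, 28]
3 → replaces 8 → [2, 3, 28]
15 → replaces 28 → [2, 3, 15]
13 → replaces 15 → [2, 3, 13]
18 → extends → [2, 3, 13, 18]
14 → replaces 18 → [2, 3, 13, 14]
28 → extends → [2, 3, 13, 14, 28]
Length 5; one witness is 2, 8, 15, 18, 28.

2, 8, 15, 18, 28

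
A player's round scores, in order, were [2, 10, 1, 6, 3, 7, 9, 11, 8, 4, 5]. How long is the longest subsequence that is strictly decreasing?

4

Let dp[i] be the longest strictly decreasing subsequence ending at i:
i:      1  2  3  4  5  6  7  8  9 10 11
a[i]:   2 10  1  6  3  7  9 11  8  4  5
dp:     1  1  2  2  3  2  2  1  3  4  4
Maximum is 4.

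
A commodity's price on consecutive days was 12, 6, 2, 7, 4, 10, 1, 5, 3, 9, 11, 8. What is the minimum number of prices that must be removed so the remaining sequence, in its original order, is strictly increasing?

7

Fewest deletions = n − (longest strictly increasing subsequence).
Patience tails:
12 → extends → [12]
6 → replaces 12 → [6]
2 → replaces 6 → [2]
7 → extends → [2, 7]
4 → replaces 7 → [2, 4]
10 → extends → [2, 4, 10]
1 → replaces 2 → [1, 4, 10]
5 → replaces 10 → [1, 4, 5]
3 → replaces 4 → [1, 3, 5]
9 → extends → [1, 3, 5, 9]
11 → extends → [1, 3, 5, 9, 11]
8 → replaces 9 → [1, 3, 5, 8, 11]
Longest strictly increasing subsequence has length 5, so deletions = 12 − 5 = 7.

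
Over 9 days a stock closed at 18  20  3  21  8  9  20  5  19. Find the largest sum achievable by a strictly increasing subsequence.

59

Let S[i] be the best sum of a strictly increasing subsequence ending at i:
i:      1  2  3  4  5  6  7  8  9
a[i]:  18 20  3 21  8  9 20  5 19
S:     18 38  3 59 11 20 40  8 39
Maximum is 59 (e.g. 18 + 20 + 21).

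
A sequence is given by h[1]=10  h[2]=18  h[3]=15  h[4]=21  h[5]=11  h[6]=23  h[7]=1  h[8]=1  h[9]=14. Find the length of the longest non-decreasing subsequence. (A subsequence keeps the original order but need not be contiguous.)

4

Track the smallest tail for each achievable length (allowing ties):
10 → extends → [10]
18 → extends → [10, 18]
15 → replaces 18 → [10, 15]
21 → extends → [10, 15, 21]
11 → replaces 15 → [10, 11, 21]
23 → extends → [10, 11, 21, 23]
1 → replaces 10 → [1, 11, 21, 23]
1 → replaces 11 → [1, 1, 21, 23]
14 → replaces 21 → [1, 1, 14, 23]
Four tails, so the longest non-decreasing subsequence has length 4 (e.g. 10, 18, 21, 23).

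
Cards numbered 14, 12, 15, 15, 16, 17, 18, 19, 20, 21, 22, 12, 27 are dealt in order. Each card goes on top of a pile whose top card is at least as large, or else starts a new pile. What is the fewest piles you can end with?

10

Place each on the leftmost legal pile:
14 → new pile 1 (tops now [14])
12 → pile 1 (tops now [12])
15 → new pile 2 (tops now [12, 15])
15 → pile 2 (tops now [12, 15])
16 → new pile 3 (tops now [12, 15, 16])
17 → new pile 4 (tops now [12, 15, 16, 17])
18 → new pile 5 (tops now [12, 15, 16, 17, 18])
19 → new pile 6 (tops now [12, 15, 16, 17, 18, 19])
20 → new pile 7 (tops now [12, 15, 16, 17, 18, 19, 20])
21 → new pile 8 (tops now [12, 15, 16, 17, 18, 19, 20, 21])
22 → new pile 9 (tops now [12, 15, 16, 17, 18, 19, 20, 21, 22])
12 → pile 1 (tops now [12, 15, 16, 17, 18, 19, 20, 21, 22])
27 → new pile 10 (tops now [12, 15, 16, 17, 18, 19, 20, 21, 22, 27])
Ten piles.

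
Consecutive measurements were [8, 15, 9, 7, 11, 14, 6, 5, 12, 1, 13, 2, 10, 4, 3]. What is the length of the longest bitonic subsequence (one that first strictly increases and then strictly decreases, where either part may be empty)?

inc[i] = longest strictly increasing subsequence ending at i; dec[i] = longest strictly decreasing subsequence starting at i:
i:      1  2  3  4  5  6  7  8  9 10 11 12 13 14 15
a[i]:   8 15  9  7 11 14  6  5 12  1 13  2 10  4  3
inc:    1  2  2  1  3  4  1  1  4  1  5  2  3  3  3
dec:    6  7  6  5  5  5  4  3  4  1  4  1  3  2  1
Best peak at i=2 (value 15): inc=2, dec=7, length 2+7−1 = 8.

8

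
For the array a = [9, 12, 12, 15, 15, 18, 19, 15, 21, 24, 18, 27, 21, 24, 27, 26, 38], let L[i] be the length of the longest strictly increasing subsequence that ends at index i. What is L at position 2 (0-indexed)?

dp[i] = 1 + max{dp[j] : j<i, a[j]<a[i]} (or 1 if no such j):
i:      0  1  2  3  4  5  6  7  8  9 10 11 12 13 14 15 16
a[i]:   9 12 12 15 15 18 19 15 21 24 18 27 21 24 27 26 38
dp:     1  2  2  3  3  4  5  3  6  7  4  8  6  7  8  8  9
At index 2 the value is 2.

2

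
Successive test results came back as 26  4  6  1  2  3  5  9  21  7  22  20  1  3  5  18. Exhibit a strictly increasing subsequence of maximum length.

Patience tails give the LIS length; then backtrack through the dp parents:
26 → extends → [26]
4 → replaces 26 → [4]
6 → extends → [4, 6]
1 → replaces 4 → [1, 6]
2 → replaces 6 → [1, 2]
3 → extends → [1, 2, 3]
5 → extends → [1, 2, 3, 5]
9 → extends → [1, 2, 3, 5, 9]
21 → extends → [1, 2, 3, 5, 9, 21]
7 → replaces 9 → [1, 2, 3, 5, 7, 21]
22 → extends → [1, 2, 3, 5, 7, 21, 22]
20 → replaces 21 → [1, 2, 3, 5, 7, 20, 22]
1 → already a tail → [1, 2, 3, 5, 7, 20, 22]
3 → already a tail → [1, 2, 3, 5, 7, 20, 22]
5 → already a tail → [1, 2, 3, 5, 7, 20, 22]
18 → replaces 20 → [1, 2, 3, 5, 7, 18, 22]
Length 7; one witness is 1, 2, 3, 5, 9, 21, 22.

1, 2, 3, 5, 9, 21, 22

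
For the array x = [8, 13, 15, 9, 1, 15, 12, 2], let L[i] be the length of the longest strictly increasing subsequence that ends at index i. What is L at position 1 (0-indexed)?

dp[i] = 1 + max{dp[j] : j<i, x[j]<x[i]} (or 1 if no such j):
i:      0  1  2  3  4  5  6  7
x[i]:   8 13 15  9  1 15 12  2
dp:     1  2  3  2  1  3  3  2
At index 1 the value is 2.

2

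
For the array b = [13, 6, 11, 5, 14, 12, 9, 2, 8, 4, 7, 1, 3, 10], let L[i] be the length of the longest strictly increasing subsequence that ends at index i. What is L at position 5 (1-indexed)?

3

dp[i] = 1 + max{dp[j] : j<i, b[j]<b[i]} (or 1 if no such j):
i:      1  2  3  4  5  6  7  8  9 10 11 12 13 14
b[i]:  13  6 11  5 14 12  9  2  8  4  7  1  3 10
dp:     1  1  2  1  3  3  2  1  2  2  3  1  2  4
At index 5 the value is 3.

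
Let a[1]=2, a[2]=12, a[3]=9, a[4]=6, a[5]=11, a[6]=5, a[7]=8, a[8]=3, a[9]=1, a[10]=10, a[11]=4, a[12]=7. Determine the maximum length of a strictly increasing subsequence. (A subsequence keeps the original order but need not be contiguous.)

4

Track the smallest tail for each achievable length (strict):
2 → extends → [2]
12 → extends → [2, 12]
9 → replaces 12 → [2, 9]
6 → replaces 9 → [2, 6]
11 → extends → [2, 6, 11]
5 → replaces 6 → [2, 5, 11]
8 → replaces 11 → [2, 5, 8]
3 → replaces 5 → [2, 3, 8]
1 → replaces 2 → [1, 3, 8]
10 → extends → [1, 3, 8, 10]
4 → replaces 8 → [1, 3, 4, 10]
7 → replaces 10 → [1, 3, 4, 7]
Four tails, so the longest strictly increasing subsequence has length 4 (e.g. 2, 6, 8, 10).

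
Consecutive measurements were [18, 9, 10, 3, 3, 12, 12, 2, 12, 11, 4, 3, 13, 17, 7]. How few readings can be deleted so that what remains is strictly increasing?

10

Fewest deletions = n − (longest strictly increasing subsequence).
Patience tails:
18 → extends → [18]
9 → replaces 18 → [9]
10 → extends → [9, 10]
3 → replaces 9 → [3, 10]
3 → already a tail → [3, 10]
12 → extends → [3, 10, 12]
12 → already a tail → [3, 10, 12]
2 → replaces 3 → [2, 10, 12]
12 → already a tail → [2, 10, 12]
11 → replaces 12 → [2, 10, 11]
4 → replaces 10 → [2, 4, 11]
3 → replaces 4 → [2, 3, 11]
13 → extends → [2, 3, 11, 13]
17 → extends → [2, 3, 11, 13, 17]
7 → replaces 11 → [2, 3, 7, 13, 17]
Longest strictly increasing subsequence has length 5, so deletions = 15 − 5 = 10.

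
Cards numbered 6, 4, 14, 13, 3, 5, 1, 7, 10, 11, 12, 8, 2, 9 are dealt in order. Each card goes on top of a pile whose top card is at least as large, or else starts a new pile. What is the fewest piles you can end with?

6

Place each on the leftmost legal pile:
6 → new pile 1 (tops now [6])
4 → pile 1 (tops now [4])
14 → new pile 2 (tops now [4, 14])
13 → pile 2 (tops now [4, 13])
3 → pile 1 (tops now [3, 13])
5 → pile 2 (tops now [3, 5])
1 → pile 1 (tops now [1, 5])
7 → new pile 3 (tops now [1, 5, 7])
10 → new pile 4 (tops now [1, 5, 7, 10])
11 → new pile 5 (tops now [1, 5, 7, 10, 11])
12 → new pile 6 (tops now [1, 5, 7, 10, 11, 12])
8 → pile 4 (tops now [1, 5, 7, 8, 11, 12])
2 → pile 2 (tops now [1, 2, 7, 8, 11, 12])
9 → pile 5 (tops now [1, 2, 7, 8, 9, 12])
Six piles.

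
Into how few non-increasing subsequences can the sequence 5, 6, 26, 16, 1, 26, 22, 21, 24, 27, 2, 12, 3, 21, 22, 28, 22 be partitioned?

Place each on the leftmost legal pile:
5 → new pile 1 (tops now [5])
6 → new pile 2 (tops now [5, 6])
26 → new pile 3 (tops now [5, 6, 26])
16 → pile 3 (tops now [5, 6, 16])
1 → pile 1 (tops now [1, 6, 16])
26 → new pile 4 (tops now [1, 6, 16, 26])
22 → pile 4 (tops now [1, 6, 16, 22])
21 → pile 4 (tops now [1, 6, 16, 21])
24 → new pile 5 (tops now [1, 6, 16, 21, 24])
27 → new pile 6 (tops now [1, 6, 16, 21, 24, 27])
2 → pile 2 (tops now [1, 2, 16, 21, 24, 27])
12 → pile 3 (tops now [1, 2, 12, 21, 24, 27])
3 → pile 3 (tops now [1, 2, 3, 21, 24, 27])
21 → pile 4 (tops now [1, 2, 3, 21, 24, 27])
22 → pile 5 (tops now [1, 2, 3, 21, 22, 27])
28 → new pile 7 (tops now [1, 2, 3, 21, 22, 27, 28])
22 → pile 5 (tops now [1, 2, 3, 21, 22, 27, 28])
Seven piles.

7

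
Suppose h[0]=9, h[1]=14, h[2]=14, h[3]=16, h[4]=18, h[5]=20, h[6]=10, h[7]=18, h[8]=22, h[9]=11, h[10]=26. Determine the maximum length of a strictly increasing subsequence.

Track the smallest tail for each achievable length (strict):
9 → extends → [9]
14 → extends → [9, 14]
14 → already a tail → [9, 14]
16 → extends → [9, 14, 16]
18 → extends → [9, 14, 16, 18]
20 → extends → [9, 14, 16, 18, 20]
10 → replaces 14 → [9, 10, 16, 18, 20]
18 → already a tail → [9, 10, 16, 18, 20]
22 → extends → [9, 10, 16, 18, 20, 22]
11 → replaces 16 → [9, 10, 11, 18, 20, 22]
26 → extends → [9, 10, 11, 18, 20, 22, 26]
Seven tails, so the longest strictly increasing subsequence has length 7 (e.g. 9, 14, 16, 18, 20, 22, 26).

7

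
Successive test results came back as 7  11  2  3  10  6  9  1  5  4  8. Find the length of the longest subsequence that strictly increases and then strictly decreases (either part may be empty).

6

inc[i] = longest strictly increasing subsequence ending at i; dec[i] = longest strictly decreasing subsequence starting at i:
i:      1  2  3  4  5  6  7  8  9 10 11
a[i]:   7 11  2  3 10  6  9  1  5  4  8
inc:    1  2  1  2  3  3  4  1  3  3  4
dec:    4  5  2  2  4  3  3  1  2  1  1
Best peak at i=2 (value 11): inc=2, dec=5, length 2+5−1 = 6.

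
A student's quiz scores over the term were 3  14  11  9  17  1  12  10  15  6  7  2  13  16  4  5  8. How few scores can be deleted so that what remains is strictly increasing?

Fewest deletions = n − (longest strictly increasing subsequence).
Patience tails:
3 → extends → [3]
14 → extends → [3, 14]
11 → replaces 14 → [3, 11]
9 → replaces 11 → [3, 9]
17 → extends → [3, 9, 17]
1 → replaces 3 → [1, 9, 17]
12 → replaces 17 → [1, 9, 12]
10 → replaces 12 → [1, 9, 10]
15 → extends → [1, 9, 10, 15]
6 → replaces 9 → [1, 6, 10, 15]
7 → replaces 10 → [1, 6, 7, 15]
2 → replaces 6 → [1, 2, 7, 15]
13 → replaces 15 → [1, 2, 7, 13]
16 → extends → [1, 2, 7, 13, 16]
4 → replaces 7 → [1, 2, 4, 13, 16]
5 → replaces 13 → [1, 2, 4, 5, 16]
8 → replaces 16 → [1, 2, 4, 5, 8]
Longest strictly increasing subsequence has length 5, so deletions = 17 − 5 = 12.

12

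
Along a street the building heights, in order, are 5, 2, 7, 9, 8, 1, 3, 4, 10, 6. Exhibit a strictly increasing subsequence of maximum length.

Patience tails give the LIS length; then backtrack through the dp parents:
5 → extends → [5]
2 → replaces 5 → [2]
7 → extends → [2, 7]
9 → extends → [2, 7, 9]
8 → replaces 9 → [2, 7, 8]
1 → replaces 2 → [1, 7, 8]
3 → replaces 7 → [1, 3, 8]
4 → replaces 8 → [1, 3, 4]
10 → extends → [1, 3, 4, 10]
6 → replaces 10 → [1, 3, 4, 6]
Length 4; one witness is 5, 7, 9, 10.

5, 7, 9, 10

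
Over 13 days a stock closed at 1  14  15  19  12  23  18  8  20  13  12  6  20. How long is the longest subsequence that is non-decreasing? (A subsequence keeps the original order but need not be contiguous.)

6

Let dp[i] be the length of the longest such subsequence ending at index i:
i:      1  2  3  4  5  6  7  8  9 10 11 12 13
a[i]:   1 14 15 19 12 23 18  8 20 13 12  6 20
dp:     1  2  3  4  2  5  4  2  5  3  3  2  6
Maximum dp value is 6.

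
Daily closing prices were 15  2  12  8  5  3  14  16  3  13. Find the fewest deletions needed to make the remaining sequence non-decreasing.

Fewest deletions = n − (longest non-decreasing subsequence).
i:      1  2  3  4  5  6  7  8  9 10
a[i]:  15  2 12  8  5  3 14 16  3 13
dp:     1  1  2  2  2  2  3  4  3  4
max dp = 4, so deletions = 10 − 4 = 6.

6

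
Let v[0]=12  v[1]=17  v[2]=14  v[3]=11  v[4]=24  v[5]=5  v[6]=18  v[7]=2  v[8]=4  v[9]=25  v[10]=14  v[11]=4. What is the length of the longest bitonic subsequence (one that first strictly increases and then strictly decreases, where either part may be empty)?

6

inc[i] = longest strictly increasing subsequence ending at i; dec[i] = longest strictly decreasing subsequence starting at i:
i:      0  1  2  3  4  5  6  7  8  9 10 11
v[i]:  12 17 14 11 24  5 18  2  4 25 14  4
inc:    1  2  2  1  3  1  3  1  2  4  3  2
dec:    4  5  4  3  4  2  3  1  1  3  2  1
Best peak at i=1 (value 17): inc=2, dec=5, length 2+5−1 = 6.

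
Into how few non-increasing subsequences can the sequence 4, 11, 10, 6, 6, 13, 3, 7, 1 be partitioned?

The minimum number of non-increasing subsequences covering a sequence equals the length of its longest strictly increasing subsequence.
LIS length is 3 (e.g. 4, 11, 13), so 3 piles are needed.

3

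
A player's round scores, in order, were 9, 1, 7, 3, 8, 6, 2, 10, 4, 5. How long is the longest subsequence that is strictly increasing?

4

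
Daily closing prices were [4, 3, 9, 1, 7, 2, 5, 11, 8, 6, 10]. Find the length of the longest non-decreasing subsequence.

5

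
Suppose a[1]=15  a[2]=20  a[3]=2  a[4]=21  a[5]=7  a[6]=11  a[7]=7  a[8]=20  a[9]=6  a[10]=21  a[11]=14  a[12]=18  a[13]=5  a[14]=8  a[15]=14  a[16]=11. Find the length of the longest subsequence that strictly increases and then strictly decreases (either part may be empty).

8

inc[i] = longest strictly increasing subsequence ending at i; dec[i] = longest strictly decreasing subsequence starting at i:
i:      1  2  3  4  5  6  7  8  9 10 11 12 13 14 15 16
a[i]:  15 20  2 21  7 11  7 20  6 21 14 18  5  8 14 11
inc:    1  2  1  3  2  3  2  4  2  5  4  5  2  3  4  4
dec:    5  5  1  5  3  4  3  4  2  4  2  3  1  1  2  1
Best peak at i=10 (value 21): inc=5, dec=4, length 5+4−1 = 8.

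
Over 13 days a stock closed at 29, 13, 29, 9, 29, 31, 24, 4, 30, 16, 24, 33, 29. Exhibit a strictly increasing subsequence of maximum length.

13, 29, 31, 33

Patience tails give the LIS length; then backtrack through the dp parents:
29 → extends → [29]
13 → replaces 29 → [13]
29 → extends → [13, 29]
9 → replaces 13 → [9, 29]
29 → already a tail → [9, 29]
31 → extends → [9, 29, 31]
24 → replaces 29 → [9, 24, 31]
4 → replaces 9 → [4, 24, 31]
30 → replaces 31 → [4, 24, 30]
16 → replaces 24 → [4, 16, 30]
24 → replaces 30 → [4, 16, 24]
33 → extends → [4, 16, 24, 33]
29 → replaces 33 → [4, 16, 24, 29]
Length 4; one witness is 13, 29, 31, 33.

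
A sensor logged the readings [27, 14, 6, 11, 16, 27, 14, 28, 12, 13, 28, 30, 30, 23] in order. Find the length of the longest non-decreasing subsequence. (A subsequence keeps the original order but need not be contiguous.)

Track the smallest tail for each achievable length (allowing ties):
27 → extends → [27]
14 → replaces 27 → [14]
6 → replaces 14 → [6]
11 → extends → [6, 11]
16 → extends → [6, 11, 16]
27 → extends → [6, 11, 16, 27]
14 → replaces 16 → [6, 11, 14, 27]
28 → extends → [6, 11, 14, 27, 28]
12 → replaces 14 → [6, 11, 12, 27, 28]
13 → replaces 27 → [6, 11, 12, 13, 28]
28 → extends → [6, 11, 12, 13, 28, 28]
30 → extends → [6, 11, 12, 13, 28, 28, 30]
30 → extends → [6, 11, 12, 13, 28, 28, 30, 30]
23 → replaces 28 → [6, 11, 12, 13, 23, 28, 30, 30]
Eight tails, so the longest non-decreasing subsequence has length 8 (e.g. 6, 11, 16, 27, 28, 28, 30, 30).

8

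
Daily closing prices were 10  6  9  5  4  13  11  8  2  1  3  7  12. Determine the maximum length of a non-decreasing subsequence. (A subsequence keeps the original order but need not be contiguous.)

Let dp[i] be the length of the longest such subsequence ending at index i:
i:      1  2  3  4  5  6  7  8  9 10 11 12 13
a[i]:  10  6  9  5  4 13 11  8  2  1  3  7 12
dp:     1  1  2  1  1  3  3  2  1  1  2  3  4
Maximum dp value is 4.

4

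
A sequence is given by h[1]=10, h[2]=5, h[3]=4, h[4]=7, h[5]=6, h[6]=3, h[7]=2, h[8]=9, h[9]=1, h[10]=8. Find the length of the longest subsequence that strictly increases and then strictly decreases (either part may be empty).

6

inc[i] = longest strictly increasing subsequence ending at i; dec[i] = longest strictly decreasing subsequence starting at i:
i:      1  2  3  4  5  6  7  8  9 10
h[i]:  10  5  4  7  6  3  2  9  1  8
inc:    1  1  1  2  2  1  1  3  1  3
dec:    6  5  4  5  4  3  2  2  1  1
Best peak at i=1 (value 10): inc=1, dec=6, length 1+6−1 = 6.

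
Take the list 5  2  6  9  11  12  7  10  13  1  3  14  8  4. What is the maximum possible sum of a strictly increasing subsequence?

Let S[i] be the best sum of a strictly increasing subsequence ending at i:
i:      1  2  3  4  5  6  7  8  9 10 11 12 13 14
a[i]:   5  2  6  9 11 12  7 10 13  1  3 14  8  4
S:      5  2 11 20 31 43 18 30 56  1  5 70 26  9
Maximum is 70 (e.g. 5 + 6 + 9 + 11 + 12 + 13 + 14).

70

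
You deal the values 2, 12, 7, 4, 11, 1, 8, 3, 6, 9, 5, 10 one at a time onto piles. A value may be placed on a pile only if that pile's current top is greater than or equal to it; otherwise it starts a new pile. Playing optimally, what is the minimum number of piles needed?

5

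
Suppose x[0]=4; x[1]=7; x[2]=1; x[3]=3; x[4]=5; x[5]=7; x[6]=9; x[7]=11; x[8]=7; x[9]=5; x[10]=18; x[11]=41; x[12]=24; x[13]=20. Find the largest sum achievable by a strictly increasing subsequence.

Let S[i] be the best sum of a strictly increasing subsequence ending at i:
i:      0  1  2  3  4  5  6  7  8  9 10 11 12 13
x[i]:   4  7  1  3  5  7  9 11  7  5 18 41 24 20
S:      4 11  1  4  9 16 25 36 16  9 54 95 78 74
Maximum is 95 (e.g. 1 + 3 + 5 + 7 + 9 + 11 + 18 + 41).

95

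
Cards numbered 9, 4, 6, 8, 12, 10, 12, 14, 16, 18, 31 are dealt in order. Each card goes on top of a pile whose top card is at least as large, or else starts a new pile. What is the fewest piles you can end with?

Place each on the leftmost legal pile:
9 → new pile 1 (tops now [9])
4 → pile 1 (tops now [4])
6 → new pile 2 (tops now [4, 6])
8 → new pile 3 (tops now [4, 6, 8])
12 → new pile 4 (tops now [4, 6, 8, 12])
10 → pile 4 (tops now [4, 6, 8, 10])
12 → new pile 5 (tops now [4, 6, 8, 10, 12])
14 → new pile 6 (tops now [4, 6, 8, 10, 12, 14])
16 → new pile 7 (tops now [4, 6, 8, 10, 12, 14, 16])
18 → new pile 8 (tops now [4, 6, 8, 10, 12, 14, 16, 18])
31 → new pile 9 (tops now [4, 6, 8, 10, 12, 14, 16, 18, 31])
Nine piles.

9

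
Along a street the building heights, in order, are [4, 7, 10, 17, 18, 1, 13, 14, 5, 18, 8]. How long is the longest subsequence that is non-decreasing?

6

Let dp[i] be the length of the longest such subsequence ending at index i:
i:      1  2  3  4  5  6  7  8  9 10 11
a[i]:   4  7 10 17 18  1 13 14  5 18  8
dp:     1  2  3  4  5  1  4  5  2  6  3
Maximum dp value is 6.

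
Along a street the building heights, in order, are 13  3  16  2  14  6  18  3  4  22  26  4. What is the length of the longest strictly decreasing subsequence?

Negate each value so 'decreasing' becomes 'increasing', then run patience tails on the negated sequence:
-13 → extends → [-13]
-3 → extends → [-13, -3]
-16 → replaces -13 → [-16, -3]
-2 → extends → [-16, -3, -2]
-14 → replaces -3 → [-16, -14, -2]
-6 → replaces -2 → [-16, -14, -6]
-18 → replaces -16 → [-18, -14, -6]
-3 → extends → [-18, -14, -6, -3]
-4 → replaces -3 → [-18, -14, -6, -4]
-22 → replaces -18 → [-22, -14, -6, -4]
-26 → replaces -22 → [-26, -14, -6, -4]
-4 → already a tail → [-26, -14, -6, -4]
Four tails, so the longest strictly decreasing subsequence of the original has length 4.

4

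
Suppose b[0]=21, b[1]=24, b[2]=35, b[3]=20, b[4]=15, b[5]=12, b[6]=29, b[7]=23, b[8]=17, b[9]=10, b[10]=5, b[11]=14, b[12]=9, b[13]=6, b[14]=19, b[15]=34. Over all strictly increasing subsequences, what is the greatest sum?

Let S[i] be the best sum of a strictly increasing subsequence ending at i:
i:       0   1   2   3   4   5   6   7   8   9  10  11  12  13  14  15
b[i]:   21  24  35  20  15  12  29  23  17  10   5  14   9   6  19  34
S:      21  45  80  20  15  12  74  44  32  10   5  26  14  11  51 108
Maximum is 108 (e.g. 21 + 24 + 29 + 34).

108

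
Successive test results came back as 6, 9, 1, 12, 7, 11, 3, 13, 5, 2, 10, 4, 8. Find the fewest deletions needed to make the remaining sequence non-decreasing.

Fewest deletions = n − (longest non-decreasing subsequence).
i:      1  2  3  4  5  6  7  8  9 10 11 12 13
a[i]:   6  9  1 12  7 11  3 13  5  2 10  4  8
dp:     1  2  1  3  2  3  2  4  3  2  4  3  4
max dp = 4, so deletions = 13 − 4 = 9.

9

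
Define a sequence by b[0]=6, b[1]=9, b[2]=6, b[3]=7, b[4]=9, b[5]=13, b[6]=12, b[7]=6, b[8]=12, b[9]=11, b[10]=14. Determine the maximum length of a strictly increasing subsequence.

5

Let dp[i] be the length of the longest such subsequence ending at index i:
i:      0  1  2  3  4  5  6  7  8  9 10
b[i]:   6  9  6  7  9 13 12  6 12 11 14
dp:     1  2  1  2  3  4  4  1  4  4  5
Maximum dp value is 5.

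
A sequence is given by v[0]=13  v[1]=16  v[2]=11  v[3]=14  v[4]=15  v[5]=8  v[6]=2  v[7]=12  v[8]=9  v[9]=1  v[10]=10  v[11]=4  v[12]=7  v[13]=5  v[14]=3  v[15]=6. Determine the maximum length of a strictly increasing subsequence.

Let dp[i] be the length of the longest such subsequence ending at index i:
i:      0  1  2  3  4  5  6  7  8  9 10 11 12 13 14 15
v[i]:  13 16 11 14 15  8  2 12  9  1 10  4  7  5  3  6
dp:     1  2  1  2  3  1  1  2  2  1  3  2  3  3  2  4
Maximum dp value is 4.

4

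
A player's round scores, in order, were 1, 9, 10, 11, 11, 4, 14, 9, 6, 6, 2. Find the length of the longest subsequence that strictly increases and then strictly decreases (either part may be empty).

8

inc[i] = longest strictly increasing subsequence ending at i; dec[i] = longest strictly decreasing subsequence starting at i:
i:      1  2  3  4  5  6  7  8  9 10 11
a[i]:   1  9 10 11 11  4 14  9  6  6  2
inc:    1  2  3  4  4  2  5  3  3  3  2
dec:    1  3  4  4  4  2  4  3  2  2  1
Best peak at i=7 (value 14): inc=5, dec=4, length 5+4−1 = 8.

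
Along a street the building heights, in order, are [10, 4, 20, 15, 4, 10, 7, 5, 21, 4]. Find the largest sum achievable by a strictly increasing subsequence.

Let S[i] be the best sum of a strictly increasing subsequence ending at i:
i:      1  2  3  4  5  6  7  8  9 10
a[i]:  10  4 20 15  4 10  7  5 21  4
S:     10  4 30 25  4 14 11  9 51  4
Maximum is 51 (e.g. 10 + 20 + 21).

51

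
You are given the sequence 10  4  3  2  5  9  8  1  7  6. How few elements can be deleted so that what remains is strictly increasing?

Fewest deletions = n − (longest strictly increasing subsequence).
Patience tails:
10 → extends → [10]
4 → replaces 10 → [4]
3 → replaces 4 → [3]
2 → replaces 3 → [2]
5 → extends → [2, 5]
9 → extends → [2, 5, 9]
8 → replaces 9 → [2, 5, 8]
1 → replaces 2 → [1, 5, 8]
7 → replaces 8 → [1, 5, 7]
6 → replaces 7 → [1, 5, 6]
Longest strictly increasing subsequence has length 3, so deletions = 10 − 3 = 7.

7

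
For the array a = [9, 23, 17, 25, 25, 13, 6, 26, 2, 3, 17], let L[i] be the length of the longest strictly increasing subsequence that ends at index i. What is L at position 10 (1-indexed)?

2

dp[i] = 1 + max{dp[j] : j<i, a[j]<a[i]} (or 1 if no such j):
i:      1  2  3  4  5  6  7  8  9 10 11
a[i]:   9 23 17 25 25 13  6 26  2  3 17
dp:     1  2  2  3  3  2  1  4  1  2  3
At index 10 the value is 2.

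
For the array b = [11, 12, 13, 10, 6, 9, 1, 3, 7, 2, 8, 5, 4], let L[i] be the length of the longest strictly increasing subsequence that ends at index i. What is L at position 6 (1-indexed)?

2

dp[i] = 1 + max{dp[j] : j<i, b[j]<b[i]} (or 1 if no such j):
i:      1  2  3  4  5  6  7  8  9 10 11 12 13
b[i]:  11 12 13 10  6  9  1  3  7  2  8  5  4
dp:     1  2  3  1  1  2  1  2  3  2  4  3  3
At index 6 the value is 2.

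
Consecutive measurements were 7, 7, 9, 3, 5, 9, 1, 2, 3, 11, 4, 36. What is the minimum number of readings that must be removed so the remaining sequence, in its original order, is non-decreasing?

Fewest deletions = n − (longest non-decreasing subsequence).
i:      1  2  3  4  5  6  7  8  9 10 11 12
a[i]:   7  7  9  3  5  9  1  2  3 11  4 36
dp:     1  2  3  1  2  4  1  2  3  5  4  6
max dp = 6, so deletions = 12 − 6 = 6.

6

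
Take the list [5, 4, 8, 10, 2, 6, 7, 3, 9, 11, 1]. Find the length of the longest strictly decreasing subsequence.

4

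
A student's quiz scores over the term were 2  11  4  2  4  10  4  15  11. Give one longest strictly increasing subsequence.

2, 4, 10, 15

Patience tails give the LIS length; then backtrack through the dp parents:
2 → extends → [2]
11 → extends → [2, 11]
4 → replaces 11 → [2, 4]
2 → already a tail → [2, 4]
4 → already a tail → [2, 4]
10 → extends → [2, 4, 10]
4 → already a tail → [2, 4, 10]
15 → extends → [2, 4, 10, 15]
11 → replaces 15 → [2, 4, 10, 11]
Length 4; one witness is 2, 4, 10, 15.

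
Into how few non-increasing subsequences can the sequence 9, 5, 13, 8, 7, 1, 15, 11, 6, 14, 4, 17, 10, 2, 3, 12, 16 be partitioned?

5

Place each on the leftmost legal pile:
9 → new pile 1 (tops now [9])
5 → pile 1 (tops now [5])
13 → new pile 2 (tops now [5, 13])
8 → pile 2 (tops now [5, 8])
7 → pile 2 (tops now [5, 7])
1 → pile 1 (tops now [1, 7])
15 → new pile 3 (tops now [1, 7, 15])
11 → pile 3 (tops now [1, 7, 11])
6 → pile 2 (tops now [1, 6, 11])
14 → new pile 4 (tops now [1, 6, 11, 14])
4 → pile 2 (tops now [1, 4, 11, 14])
17 → new pile 5 (tops now [1, 4, 11, 14, 17])
10 → pile 3 (tops now [1, 4, 10, 14, 17])
2 → pile 2 (tops now [1, 2, 10, 14, 17])
3 → pile 3 (tops now [1, 2, 3, 14, 17])
12 → pile 4 (tops now [1, 2, 3, 12, 17])
16 → pile 5 (tops now [1, 2, 3, 12, 16])
Five piles.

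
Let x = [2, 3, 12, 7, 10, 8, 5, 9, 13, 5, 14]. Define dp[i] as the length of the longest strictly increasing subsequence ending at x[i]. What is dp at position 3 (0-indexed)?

dp[i] = 1 + max{dp[j] : j<i, x[j]<x[i]} (or 1 if no such j):
i:      0  1  2  3  4  5  6  7  8  9 10
x[i]:   2  3 12  7 10  8  5  9 13  5 14
dp:     1  2  3  3  4  4  3  5  6  3  7
At index 3 the value is 3.

3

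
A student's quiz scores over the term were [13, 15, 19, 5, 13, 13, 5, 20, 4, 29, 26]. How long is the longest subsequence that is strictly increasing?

5

Track the smallest tail for each achievable length (strict):
13 → extends → [13]
15 → extends → [13, 15]
19 → extends → [13, 15, 19]
5 → replaces 13 → [5, 15, 19]
13 → replaces 15 → [5, 13, 19]
13 → already a tail → [5, 13, 19]
5 → already a tail → [5, 13, 19]
20 → extends → [5, 13, 19, 20]
4 → replaces 5 → [4, 13, 19, 20]
29 → extends → [4, 13, 19, 20, 29]
26 → replaces 29 → [4, 13, 19, 20, 26]
Five tails, so the longest strictly increasing subsequence has length 5 (e.g. 13, 15, 19, 20, 29).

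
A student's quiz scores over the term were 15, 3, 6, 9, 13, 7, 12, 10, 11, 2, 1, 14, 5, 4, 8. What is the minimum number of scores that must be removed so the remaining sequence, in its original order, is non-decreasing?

9

Fewest deletions = n − (longest non-decreasing subsequence).
Patience tails:
15 → extends → [15]
3 → replaces 15 → [3]
6 → extends → [3, 6]
9 → extends → [3, 6, 9]
13 → extends → [3, 6, 9, 13]
7 → replaces 9 → [3, 6, 7, 13]
12 → replaces 13 → [3, 6, 7, 12]
10 → replaces 12 → [3, 6, 7, 10]
11 → extends → [3, 6, 7, 10, 11]
2 → replaces 3 → [2, 6, 7, 10, 11]
1 → replaces 2 → [1, 6, 7, 10, 11]
14 → extends → [1, 6, 7, 10, 11, 14]
5 → replaces 6 → [1, 5, 7, 10, 11, 14]
4 → replaces 5 → [1, 4, 7, 10, 11, 14]
8 → replaces 10 → [1, 4, 7, 8, 11, 14]
Longest non-decreasing subsequence has length 6, so deletions = 15 − 6 = 9.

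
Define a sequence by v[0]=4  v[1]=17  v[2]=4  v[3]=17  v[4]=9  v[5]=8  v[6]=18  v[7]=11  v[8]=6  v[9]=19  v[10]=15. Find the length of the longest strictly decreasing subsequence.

Negate each value so 'decreasing' becomes 'increasing', then run patience tails on the negated sequence:
-4 → extends → [-4]
-17 → replaces -4 → [-17]
-4 → extends → [-17, -4]
-17 → already a tail → [-17, -4]
-9 → replaces -4 → [-17, -9]
-8 → extends → [-17, -9, -8]
-18 → replaces -17 → [-18, -9, -8]
-11 → replaces -9 → [-18, -11, -8]
-6 → extends → [-18, -11, -8, -6]
-19 → replaces -18 → [-19, -11, -8, -6]
-15 → replaces -11 → [-19, -15, -8, -6]
Four tails, so the longest strictly decreasing subsequence of the original has length 4.

4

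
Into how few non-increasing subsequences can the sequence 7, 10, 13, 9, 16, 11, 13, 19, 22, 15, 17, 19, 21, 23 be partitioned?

Place each on the leftmost legal pile:
7 → new pile 1 (tops now [7])
10 → new pile 2 (tops now [7, 10])
13 → new pile 3 (tops now [7, 10, 13])
9 → pile 2 (tops now [7, 9, 13])
16 → new pile 4 (tops now [7, 9, 13, 16])
11 → pile 3 (tops now [7, 9, 11, 16])
13 → pile 4 (tops now [7, 9, 11, 13])
19 → new pile 5 (tops now [7, 9, 11, 13, 19])
22 → new pile 6 (tops now [7, 9, 11, 13, 19, 22])
15 → pile 5 (tops now [7, 9, 11, 13, 15, 22])
17 → pile 6 (tops now [7, 9, 11, 13, 15, 17])
19 → new pile 7 (tops now [7, 9, 11, 13, 15, 17, 19])
21 → new pile 8 (tops now [7, 9, 11, 13, 15, 17, 19, 21])
23 → new pile 9 (tops now [7, 9, 11, 13, 15, 17, 19, 21, 23])
Nine piles.

9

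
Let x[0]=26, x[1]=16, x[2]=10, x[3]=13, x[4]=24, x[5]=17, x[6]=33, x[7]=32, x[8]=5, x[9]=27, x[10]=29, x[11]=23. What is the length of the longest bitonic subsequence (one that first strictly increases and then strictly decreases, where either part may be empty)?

7

inc[i] = longest strictly increasing subsequence ending at i; dec[i] = longest strictly decreasing subsequence starting at i:
i:      0  1  2  3  4  5  6  7  8  9 10 11
x[i]:  26 16 10 13 24 17 33 32  5 27 29 23
inc:    1  1  1  2  3  3  4  4  1  4  5  4
dec:    4  3  2  2  3  2  4  3  1  2  2  1
Best peak at i=6 (value 33): inc=4, dec=4, length 4+4−1 = 7.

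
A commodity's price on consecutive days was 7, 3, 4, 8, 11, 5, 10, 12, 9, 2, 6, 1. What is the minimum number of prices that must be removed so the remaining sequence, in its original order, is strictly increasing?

7

Fewest deletions = n − (longest strictly increasing subsequence).
Patience tails:
7 → extends → [7]
3 → replaces 7 → [3]
4 → extends → [3, 4]
8 → extends → [3, 4, 8]
11 → extends → [3, 4, 8, 11]
5 → replaces 8 → [3, 4, 5, 11]
10 → replaces 11 → [3, 4, 5, 10]
12 → extends → [3, 4, 5, 10, 12]
9 → replaces 10 → [3, 4, 5, 9, 12]
2 → replaces 3 → [2, 4, 5, 9, 12]
6 → replaces 9 → [2, 4, 5, 6, 12]
1 → replaces 2 → [1, 4, 5, 6, 12]
Longest strictly increasing subsequence has length 5, so deletions = 12 − 5 = 7.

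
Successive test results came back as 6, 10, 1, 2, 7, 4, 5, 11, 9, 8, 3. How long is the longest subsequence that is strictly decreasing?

Negate each value so 'decreasing' becomes 'increasing', then run patience tails on the negated sequence:
-6 → extends → [-6]
-10 → replaces -6 → [-10]
-1 → extends → [-10, -1]
-2 → replaces -1 → [-10, -2]
-7 → replaces -2 → [-10, -7]
-4 → extends → [-10, -7, -4]
-5 → replaces -4 → [-10, -7, -5]
-11 → replaces -10 → [-11, -7, -5]
-9 → replaces -7 → [-11, -9, -5]
-8 → replaces -5 → [-11, -9, -8]
-3 → extends → [-11, -9, -8, -3]
Four tails, so the longest strictly decreasing subsequence of the original has length 4.

4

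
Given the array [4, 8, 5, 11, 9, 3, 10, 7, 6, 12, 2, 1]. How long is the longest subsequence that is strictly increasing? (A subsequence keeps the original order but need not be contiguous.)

Let dp[i] be the length of the longest such subsequence ending at index i:
i:      1  2  3  4  5  6  7  8  9 10 11 12
a[i]:   4  8  5 11  9  3 10  7  6 12  2  1
dp:     1  2  2  3  3  1  4  3  3  5  1  1
Maximum dp value is 5.

5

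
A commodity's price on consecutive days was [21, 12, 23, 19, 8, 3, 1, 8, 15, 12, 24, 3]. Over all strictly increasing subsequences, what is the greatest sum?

68

Let S[i] be the best sum of a strictly increasing subsequence ending at i:
i:      1  2  3  4  5  6  7  8  9 10 11 12
a[i]:  21 12 23 19  8  3  1  8 15 12 24  3
S:     21 12 44 31  8  3  1 11 27 23 68  4
Maximum is 68 (e.g. 21 + 23 + 24).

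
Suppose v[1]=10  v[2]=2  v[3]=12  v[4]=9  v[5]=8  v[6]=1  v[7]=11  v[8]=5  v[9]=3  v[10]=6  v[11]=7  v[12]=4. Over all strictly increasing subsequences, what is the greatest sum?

Let S[i] be the best sum of a strictly increasing subsequence ending at i:
i:      1  2  3  4  5  6  7  8  9 10 11 12
v[i]:  10  2 12  9  8  1 11  5  3  6  7  4
S:     10  2 22 11 10  1 22  7  5 13 20  9
Maximum is 22 (e.g. 10 + 12).

22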